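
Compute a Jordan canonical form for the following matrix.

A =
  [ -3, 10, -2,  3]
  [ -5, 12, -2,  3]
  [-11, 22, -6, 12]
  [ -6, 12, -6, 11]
J_1(2) ⊕ J_1(2) ⊕ J_2(5)

The characteristic polynomial is
  det(x·I − A) = x^4 - 14*x^3 + 69*x^2 - 140*x + 100 = (x - 5)^2*(x - 2)^2

Eigenvalues and multiplicities (the geometric multiplicity of λ is n − rank(A − λI), which equals the number of Jordan blocks for λ):
  λ = 2: algebraic multiplicity = 2, geometric multiplicity = 2
  λ = 5: algebraic multiplicity = 2, geometric multiplicity = 1

Determining the block sizes for each eigenvalue:
  λ = 2: gm = am = 2, so every block has size 1 → block sizes [1, 1]
  λ = 5: one block (gm = 1), so the single block has size am = 2 → block sizes [2]

Assembling the blocks gives a Jordan form
J =
  [2, 0, 0, 0]
  [0, 2, 0, 0]
  [0, 0, 5, 1]
  [0, 0, 0, 5]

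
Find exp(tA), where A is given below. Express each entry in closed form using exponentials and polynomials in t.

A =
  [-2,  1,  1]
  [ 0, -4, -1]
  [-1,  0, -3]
e^{tA} =
  [t*exp(-3*t) + exp(-3*t), t*exp(-3*t), t*exp(-3*t)]
  [t^2*exp(-3*t)/2, t^2*exp(-3*t)/2 - t*exp(-3*t) + exp(-3*t), t^2*exp(-3*t)/2 - t*exp(-3*t)]
  [-t^2*exp(-3*t)/2 - t*exp(-3*t), -t^2*exp(-3*t)/2, -t^2*exp(-3*t)/2 + exp(-3*t)]

Strategy: write A = P · J · P⁻¹ where J is a Jordan canonical form, so e^{tA} = P · e^{tJ} · P⁻¹, and e^{tJ} can be computed block-by-block.

A has Jordan form
J =
  [-3,  1,  0]
  [ 0, -3,  1]
  [ 0,  0, -3]
(up to reordering of blocks).

Per-block formulas:
  For a 3×3 Jordan block J_3(-3): exp(t · J_3(-3)) = e^(-3t)·(I + t·N + (t^2/2)·N^2), where N is the 3×3 nilpotent shift.

After assembling e^{tJ} and conjugating by P, we get:

e^{tA} =
  [t*exp(-3*t) + exp(-3*t), t*exp(-3*t), t*exp(-3*t)]
  [t^2*exp(-3*t)/2, t^2*exp(-3*t)/2 - t*exp(-3*t) + exp(-3*t), t^2*exp(-3*t)/2 - t*exp(-3*t)]
  [-t^2*exp(-3*t)/2 - t*exp(-3*t), -t^2*exp(-3*t)/2, -t^2*exp(-3*t)/2 + exp(-3*t)]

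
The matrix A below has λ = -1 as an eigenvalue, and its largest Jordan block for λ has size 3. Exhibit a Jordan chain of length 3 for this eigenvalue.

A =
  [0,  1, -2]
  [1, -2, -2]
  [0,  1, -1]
A Jordan chain for λ = -1 of length 3:
v_1 = (2, 0, 1)ᵀ
v_2 = (1, 1, 0)ᵀ
v_3 = (1, 0, 0)ᵀ

Let N = A − (-1)·I. We want v_3 with N^3 v_3 = 0 but N^2 v_3 ≠ 0; then v_{j-1} := N · v_j for j = 3, …, 2.

Pick v_3 = (1, 0, 0)ᵀ.
Then v_2 = N · v_3 = (1, 1, 0)ᵀ.
Then v_1 = N · v_2 = (2, 0, 1)ᵀ.

Sanity check: (A − (-1)·I) v_1 = (0, 0, 0)ᵀ = 0. ✓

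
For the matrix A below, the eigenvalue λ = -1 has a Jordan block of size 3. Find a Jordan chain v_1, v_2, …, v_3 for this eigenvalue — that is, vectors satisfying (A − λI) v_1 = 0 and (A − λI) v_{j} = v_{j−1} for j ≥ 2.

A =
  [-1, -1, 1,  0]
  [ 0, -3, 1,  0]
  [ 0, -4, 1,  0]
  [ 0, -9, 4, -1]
A Jordan chain for λ = -1 of length 3:
v_1 = (-2, 0, 0, 2)ᵀ
v_2 = (-1, -2, -4, -9)ᵀ
v_3 = (0, 1, 0, 0)ᵀ

Let N = A − (-1)·I. We want v_3 with N^3 v_3 = 0 but N^2 v_3 ≠ 0; then v_{j-1} := N · v_j for j = 3, …, 2.

Pick v_3 = (0, 1, 0, 0)ᵀ.
Then v_2 = N · v_3 = (-1, -2, -4, -9)ᵀ.
Then v_1 = N · v_2 = (-2, 0, 0, 2)ᵀ.

Sanity check: (A − (-1)·I) v_1 = (0, 0, 0, 0)ᵀ = 0. ✓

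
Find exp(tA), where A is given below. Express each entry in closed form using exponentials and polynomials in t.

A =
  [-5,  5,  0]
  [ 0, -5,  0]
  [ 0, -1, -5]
e^{tA} =
  [exp(-5*t), 5*t*exp(-5*t), 0]
  [0, exp(-5*t), 0]
  [0, -t*exp(-5*t), exp(-5*t)]

Strategy: write A = P · J · P⁻¹ where J is a Jordan canonical form, so e^{tA} = P · e^{tJ} · P⁻¹, and e^{tJ} can be computed block-by-block.

A has Jordan form
J =
  [-5,  1,  0]
  [ 0, -5,  0]
  [ 0,  0, -5]
(up to reordering of blocks).

Per-block formulas:
  For a 2×2 Jordan block J_2(-5): exp(t · J_2(-5)) = e^(-5t)·(I + t·N), where N is the 2×2 nilpotent shift.
  For a 1×1 block at λ = -5: exp(t · [-5]) = [e^(-5t)].

After assembling e^{tJ} and conjugating by P, we get:

e^{tA} =
  [exp(-5*t), 5*t*exp(-5*t), 0]
  [0, exp(-5*t), 0]
  [0, -t*exp(-5*t), exp(-5*t)]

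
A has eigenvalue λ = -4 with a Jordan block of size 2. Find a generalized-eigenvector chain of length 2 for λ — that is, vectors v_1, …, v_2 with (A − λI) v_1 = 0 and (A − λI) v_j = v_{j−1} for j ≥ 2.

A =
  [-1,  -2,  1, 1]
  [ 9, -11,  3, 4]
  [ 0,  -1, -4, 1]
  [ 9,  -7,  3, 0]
A Jordan chain for λ = -4 of length 2:
v_1 = (3, 9, 0, 9)ᵀ
v_2 = (1, 0, 0, 0)ᵀ

Let N = A − (-4)·I. We want v_2 with N^2 v_2 = 0 but N^1 v_2 ≠ 0; then v_{j-1} := N · v_j for j = 2, …, 2.

Pick v_2 = (1, 0, 0, 0)ᵀ.
Then v_1 = N · v_2 = (3, 9, 0, 9)ᵀ.

Sanity check: (A − (-4)·I) v_1 = (0, 0, 0, 0)ᵀ = 0. ✓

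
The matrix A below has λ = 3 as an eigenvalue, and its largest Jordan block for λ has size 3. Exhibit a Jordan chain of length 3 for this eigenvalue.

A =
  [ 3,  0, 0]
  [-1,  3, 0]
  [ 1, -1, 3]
A Jordan chain for λ = 3 of length 3:
v_1 = (0, 0, 1)ᵀ
v_2 = (0, -1, 1)ᵀ
v_3 = (1, 0, 0)ᵀ

Let N = A − (3)·I. We want v_3 with N^3 v_3 = 0 but N^2 v_3 ≠ 0; then v_{j-1} := N · v_j for j = 3, …, 2.

Pick v_3 = (1, 0, 0)ᵀ.
Then v_2 = N · v_3 = (0, -1, 1)ᵀ.
Then v_1 = N · v_2 = (0, 0, 1)ᵀ.

Sanity check: (A − (3)·I) v_1 = (0, 0, 0)ᵀ = 0. ✓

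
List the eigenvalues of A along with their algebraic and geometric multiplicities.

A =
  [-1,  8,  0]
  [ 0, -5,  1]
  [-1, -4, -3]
λ = -3: alg = 3, geom = 1

Step 1 — factor the characteristic polynomial to read off the algebraic multiplicities:
  χ_A(x) = (x + 3)^3

Step 2 — compute geometric multiplicities via the rank-nullity identity g(λ) = n − rank(A − λI):
  rank(A − (-3)·I) = 2, so dim ker(A − (-3)·I) = n − 2 = 1

Summary:
  λ = -3: algebraic multiplicity = 3, geometric multiplicity = 1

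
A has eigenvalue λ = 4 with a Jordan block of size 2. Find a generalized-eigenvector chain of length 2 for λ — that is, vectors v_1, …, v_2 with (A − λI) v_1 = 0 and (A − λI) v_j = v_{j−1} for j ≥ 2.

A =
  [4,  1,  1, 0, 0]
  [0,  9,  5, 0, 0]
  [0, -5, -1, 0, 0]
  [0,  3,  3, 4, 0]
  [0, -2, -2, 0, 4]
A Jordan chain for λ = 4 of length 2:
v_1 = (1, 5, -5, 3, -2)ᵀ
v_2 = (0, 1, 0, 0, 0)ᵀ

Let N = A − (4)·I. We want v_2 with N^2 v_2 = 0 but N^1 v_2 ≠ 0; then v_{j-1} := N · v_j for j = 2, …, 2.

Pick v_2 = (0, 1, 0, 0, 0)ᵀ.
Then v_1 = N · v_2 = (1, 5, -5, 3, -2)ᵀ.

Sanity check: (A − (4)·I) v_1 = (0, 0, 0, 0, 0)ᵀ = 0. ✓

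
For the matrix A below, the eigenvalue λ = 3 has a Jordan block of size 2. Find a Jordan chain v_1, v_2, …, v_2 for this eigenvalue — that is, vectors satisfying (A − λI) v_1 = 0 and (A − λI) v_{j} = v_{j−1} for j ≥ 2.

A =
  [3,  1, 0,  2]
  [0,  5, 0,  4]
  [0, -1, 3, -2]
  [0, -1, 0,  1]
A Jordan chain for λ = 3 of length 2:
v_1 = (1, 2, -1, -1)ᵀ
v_2 = (0, 1, 0, 0)ᵀ

Let N = A − (3)·I. We want v_2 with N^2 v_2 = 0 but N^1 v_2 ≠ 0; then v_{j-1} := N · v_j for j = 2, …, 2.

Pick v_2 = (0, 1, 0, 0)ᵀ.
Then v_1 = N · v_2 = (1, 2, -1, -1)ᵀ.

Sanity check: (A − (3)·I) v_1 = (0, 0, 0, 0)ᵀ = 0. ✓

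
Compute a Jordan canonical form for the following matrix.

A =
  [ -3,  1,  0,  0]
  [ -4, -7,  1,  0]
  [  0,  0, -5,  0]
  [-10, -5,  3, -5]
J_3(-5) ⊕ J_1(-5)

The characteristic polynomial is
  det(x·I − A) = x^4 + 20*x^3 + 150*x^2 + 500*x + 625 = (x + 5)^4

Eigenvalues and multiplicities (the geometric multiplicity of λ is n − rank(A − λI), which equals the number of Jordan blocks for λ):
  λ = -5: algebraic multiplicity = 4, geometric multiplicity = 2

Determining the block sizes for each eigenvalue:
  λ = -5: with am = 4 and gm = 2, the partition is not yet determined (e.g. several partitions of 4 into 2 parts exist). Let N = A − (-5)·I. Computing rank(N^1) = 2, rank(N^2) = 1, rank(N^3) = 0; the number of blocks of size ≥ j is rank(N^{j−1}) − rank(N^j), giving [2, 1, 1]. So we have 1 block(s) of size 3, 1 block(s) of size 1 → block sizes [3, 1]

Assembling the blocks gives a Jordan form
J =
  [-5,  1,  0,  0]
  [ 0, -5,  1,  0]
  [ 0,  0, -5,  0]
  [ 0,  0,  0, -5]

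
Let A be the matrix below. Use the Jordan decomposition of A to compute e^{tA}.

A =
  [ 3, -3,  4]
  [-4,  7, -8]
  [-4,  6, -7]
e^{tA} =
  [2*t*exp(t) + exp(t), -3*t*exp(t), 4*t*exp(t)]
  [-4*t*exp(t), 6*t*exp(t) + exp(t), -8*t*exp(t)]
  [-4*t*exp(t), 6*t*exp(t), -8*t*exp(t) + exp(t)]

Strategy: write A = P · J · P⁻¹ where J is a Jordan canonical form, so e^{tA} = P · e^{tJ} · P⁻¹, and e^{tJ} can be computed block-by-block.

A has Jordan form
J =
  [1, 1, 0]
  [0, 1, 0]
  [0, 0, 1]
(up to reordering of blocks).

Per-block formulas:
  For a 1×1 block at λ = 1: exp(t · [1]) = [e^(1t)].
  For a 2×2 Jordan block J_2(1): exp(t · J_2(1)) = e^(1t)·(I + t·N), where N is the 2×2 nilpotent shift.

After assembling e^{tJ} and conjugating by P, we get:

e^{tA} =
  [2*t*exp(t) + exp(t), -3*t*exp(t), 4*t*exp(t)]
  [-4*t*exp(t), 6*t*exp(t) + exp(t), -8*t*exp(t)]
  [-4*t*exp(t), 6*t*exp(t), -8*t*exp(t) + exp(t)]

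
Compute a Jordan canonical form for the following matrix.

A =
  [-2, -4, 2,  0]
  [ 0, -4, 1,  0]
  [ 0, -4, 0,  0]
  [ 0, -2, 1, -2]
J_2(-2) ⊕ J_1(-2) ⊕ J_1(-2)

The characteristic polynomial is
  det(x·I − A) = x^4 + 8*x^3 + 24*x^2 + 32*x + 16 = (x + 2)^4

Eigenvalues and multiplicities (the geometric multiplicity of λ is n − rank(A − λI), which equals the number of Jordan blocks for λ):
  λ = -2: algebraic multiplicity = 4, geometric multiplicity = 3

Determining the block sizes for each eigenvalue:
  λ = -2: 3 blocks summing to 4 forces exactly one block of size 2 and the rest size 1 → block sizes [2, 1, 1]

Assembling the blocks gives a Jordan form
J =
  [-2,  1,  0,  0]
  [ 0, -2,  0,  0]
  [ 0,  0, -2,  0]
  [ 0,  0,  0, -2]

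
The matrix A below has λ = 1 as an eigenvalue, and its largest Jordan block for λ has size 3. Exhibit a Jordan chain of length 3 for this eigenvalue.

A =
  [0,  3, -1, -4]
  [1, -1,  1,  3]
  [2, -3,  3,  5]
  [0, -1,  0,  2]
A Jordan chain for λ = 1 of length 3:
v_1 = (2, -1, -1, -1)ᵀ
v_2 = (-1, 1, 2, 0)ᵀ
v_3 = (1, 0, 0, 0)ᵀ

Let N = A − (1)·I. We want v_3 with N^3 v_3 = 0 but N^2 v_3 ≠ 0; then v_{j-1} := N · v_j for j = 3, …, 2.

Pick v_3 = (1, 0, 0, 0)ᵀ.
Then v_2 = N · v_3 = (-1, 1, 2, 0)ᵀ.
Then v_1 = N · v_2 = (2, -1, -1, -1)ᵀ.

Sanity check: (A − (1)·I) v_1 = (0, 0, 0, 0)ᵀ = 0. ✓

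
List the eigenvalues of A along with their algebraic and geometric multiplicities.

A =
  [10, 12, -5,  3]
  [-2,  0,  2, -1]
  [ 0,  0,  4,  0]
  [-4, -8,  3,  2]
λ = 4: alg = 4, geom = 2

Step 1 — factor the characteristic polynomial to read off the algebraic multiplicities:
  χ_A(x) = (x - 4)^4

Step 2 — compute geometric multiplicities via the rank-nullity identity g(λ) = n − rank(A − λI):
  rank(A − (4)·I) = 2, so dim ker(A − (4)·I) = n − 2 = 2

Summary:
  λ = 4: algebraic multiplicity = 4, geometric multiplicity = 2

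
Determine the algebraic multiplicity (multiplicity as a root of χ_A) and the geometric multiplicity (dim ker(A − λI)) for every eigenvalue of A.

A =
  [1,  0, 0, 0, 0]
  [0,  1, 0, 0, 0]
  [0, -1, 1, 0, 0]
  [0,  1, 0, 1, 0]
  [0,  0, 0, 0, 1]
λ = 1: alg = 5, geom = 4

Step 1 — factor the characteristic polynomial to read off the algebraic multiplicities:
  χ_A(x) = (x - 1)^5

Step 2 — compute geometric multiplicities via the rank-nullity identity g(λ) = n − rank(A − λI):
  rank(A − (1)·I) = 1, so dim ker(A − (1)·I) = n − 1 = 4

Summary:
  λ = 1: algebraic multiplicity = 5, geometric multiplicity = 4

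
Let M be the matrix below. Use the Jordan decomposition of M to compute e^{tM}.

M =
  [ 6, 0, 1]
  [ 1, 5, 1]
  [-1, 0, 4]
e^{tM} =
  [t*exp(5*t) + exp(5*t), 0, t*exp(5*t)]
  [t*exp(5*t), exp(5*t), t*exp(5*t)]
  [-t*exp(5*t), 0, -t*exp(5*t) + exp(5*t)]

Strategy: write M = P · J · P⁻¹ where J is a Jordan canonical form, so e^{tM} = P · e^{tJ} · P⁻¹, and e^{tJ} can be computed block-by-block.

M has Jordan form
J =
  [5, 1, 0]
  [0, 5, 0]
  [0, 0, 5]
(up to reordering of blocks).

Per-block formulas:
  For a 2×2 Jordan block J_2(5): exp(t · J_2(5)) = e^(5t)·(I + t·N), where N is the 2×2 nilpotent shift.
  For a 1×1 block at λ = 5: exp(t · [5]) = [e^(5t)].

After assembling e^{tJ} and conjugating by P, we get:

e^{tM} =
  [t*exp(5*t) + exp(5*t), 0, t*exp(5*t)]
  [t*exp(5*t), exp(5*t), t*exp(5*t)]
  [-t*exp(5*t), 0, -t*exp(5*t) + exp(5*t)]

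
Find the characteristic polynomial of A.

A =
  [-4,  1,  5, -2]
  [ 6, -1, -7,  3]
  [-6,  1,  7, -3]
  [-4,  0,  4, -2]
x^4

Expanding det(x·I − A) (e.g. by cofactor expansion or by noting that A is similar to its Jordan form J, which has the same characteristic polynomial as A) gives
  χ_A(x) = x^4
which factors as x^4. The eigenvalues (with algebraic multiplicities) are λ = 0 with multiplicity 4.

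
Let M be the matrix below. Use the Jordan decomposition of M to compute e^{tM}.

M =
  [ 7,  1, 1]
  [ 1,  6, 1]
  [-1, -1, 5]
e^{tM} =
  [t^2*exp(6*t)/2 + t*exp(6*t) + exp(6*t), t*exp(6*t), t^2*exp(6*t)/2 + t*exp(6*t)]
  [t*exp(6*t), exp(6*t), t*exp(6*t)]
  [-t^2*exp(6*t)/2 - t*exp(6*t), -t*exp(6*t), -t^2*exp(6*t)/2 - t*exp(6*t) + exp(6*t)]

Strategy: write M = P · J · P⁻¹ where J is a Jordan canonical form, so e^{tM} = P · e^{tJ} · P⁻¹, and e^{tJ} can be computed block-by-block.

M has Jordan form
J =
  [6, 1, 0]
  [0, 6, 1]
  [0, 0, 6]
(up to reordering of blocks).

Per-block formulas:
  For a 3×3 Jordan block J_3(6): exp(t · J_3(6)) = e^(6t)·(I + t·N + (t^2/2)·N^2), where N is the 3×3 nilpotent shift.

After assembling e^{tJ} and conjugating by P, we get:

e^{tM} =
  [t^2*exp(6*t)/2 + t*exp(6*t) + exp(6*t), t*exp(6*t), t^2*exp(6*t)/2 + t*exp(6*t)]
  [t*exp(6*t), exp(6*t), t*exp(6*t)]
  [-t^2*exp(6*t)/2 - t*exp(6*t), -t*exp(6*t), -t^2*exp(6*t)/2 - t*exp(6*t) + exp(6*t)]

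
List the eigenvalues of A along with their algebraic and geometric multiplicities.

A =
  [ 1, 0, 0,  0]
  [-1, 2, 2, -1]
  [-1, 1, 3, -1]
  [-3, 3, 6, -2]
λ = 1: alg = 4, geom = 3

Step 1 — factor the characteristic polynomial to read off the algebraic multiplicities:
  χ_A(x) = (x - 1)^4

Step 2 — compute geometric multiplicities via the rank-nullity identity g(λ) = n − rank(A − λI):
  rank(A − (1)·I) = 1, so dim ker(A − (1)·I) = n − 1 = 3

Summary:
  λ = 1: algebraic multiplicity = 4, geometric multiplicity = 3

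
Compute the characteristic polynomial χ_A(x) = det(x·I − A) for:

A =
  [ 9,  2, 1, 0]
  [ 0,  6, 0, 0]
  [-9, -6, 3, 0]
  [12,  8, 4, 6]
x^4 - 24*x^3 + 216*x^2 - 864*x + 1296

Expanding det(x·I − A) (e.g. by cofactor expansion or by noting that A is similar to its Jordan form J, which has the same characteristic polynomial as A) gives
  χ_A(x) = x^4 - 24*x^3 + 216*x^2 - 864*x + 1296
which factors as (x - 6)^4. The eigenvalues (with algebraic multiplicities) are λ = 6 with multiplicity 4.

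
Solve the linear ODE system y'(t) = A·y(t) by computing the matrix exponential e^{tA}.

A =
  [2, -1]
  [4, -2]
e^{tA} =
  [2*t + 1, -t]
  [4*t, 1 - 2*t]

Strategy: write A = P · J · P⁻¹ where J is a Jordan canonical form, so e^{tA} = P · e^{tJ} · P⁻¹, and e^{tJ} can be computed block-by-block.

A has Jordan form
J =
  [0, 1]
  [0, 0]
(up to reordering of blocks).

Per-block formulas:
  For a 2×2 Jordan block J_2(0): exp(t · J_2(0)) = e^(0t)·(I + t·N), where N is the 2×2 nilpotent shift.

After assembling e^{tJ} and conjugating by P, we get:

e^{tA} =
  [2*t + 1, -t]
  [4*t, 1 - 2*t]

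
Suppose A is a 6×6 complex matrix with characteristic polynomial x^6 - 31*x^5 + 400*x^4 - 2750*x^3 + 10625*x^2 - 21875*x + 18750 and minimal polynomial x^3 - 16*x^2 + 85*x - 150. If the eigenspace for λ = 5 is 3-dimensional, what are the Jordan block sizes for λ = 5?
Block sizes for λ = 5: [2, 2, 1]

Step 1 — from the characteristic polynomial, algebraic multiplicity of λ = 5 is 5. From dim ker(A − (5)·I) = 3, there are exactly 3 Jordan blocks for λ = 5.
Step 2 — from the minimal polynomial, the factor (x − 5)^2 tells us the largest block for λ = 5 has size 2.
Step 3 — with total size 5, 3 blocks, and largest block 2, the block sizes (in nonincreasing order) are [2, 2, 1].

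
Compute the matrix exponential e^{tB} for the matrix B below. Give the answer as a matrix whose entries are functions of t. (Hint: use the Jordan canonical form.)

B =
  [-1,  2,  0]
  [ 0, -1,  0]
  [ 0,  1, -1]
e^{tB} =
  [exp(-t), 2*t*exp(-t), 0]
  [0, exp(-t), 0]
  [0, t*exp(-t), exp(-t)]

Strategy: write B = P · J · P⁻¹ where J is a Jordan canonical form, so e^{tB} = P · e^{tJ} · P⁻¹, and e^{tJ} can be computed block-by-block.

B has Jordan form
J =
  [-1,  1,  0]
  [ 0, -1,  0]
  [ 0,  0, -1]
(up to reordering of blocks).

Per-block formulas:
  For a 2×2 Jordan block J_2(-1): exp(t · J_2(-1)) = e^(-1t)·(I + t·N), where N is the 2×2 nilpotent shift.
  For a 1×1 block at λ = -1: exp(t · [-1]) = [e^(-1t)].

After assembling e^{tJ} and conjugating by P, we get:

e^{tB} =
  [exp(-t), 2*t*exp(-t), 0]
  [0, exp(-t), 0]
  [0, t*exp(-t), exp(-t)]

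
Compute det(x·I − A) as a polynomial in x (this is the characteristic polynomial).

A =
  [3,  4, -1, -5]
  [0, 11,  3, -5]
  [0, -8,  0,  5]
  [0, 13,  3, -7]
x^4 - 7*x^3 + 9*x^2 + 27*x - 54

Expanding det(x·I − A) (e.g. by cofactor expansion or by noting that A is similar to its Jordan form J, which has the same characteristic polynomial as A) gives
  χ_A(x) = x^4 - 7*x^3 + 9*x^2 + 27*x - 54
which factors as (x - 3)^3*(x + 2). The eigenvalues (with algebraic multiplicities) are λ = -2 with multiplicity 1, λ = 3 with multiplicity 3.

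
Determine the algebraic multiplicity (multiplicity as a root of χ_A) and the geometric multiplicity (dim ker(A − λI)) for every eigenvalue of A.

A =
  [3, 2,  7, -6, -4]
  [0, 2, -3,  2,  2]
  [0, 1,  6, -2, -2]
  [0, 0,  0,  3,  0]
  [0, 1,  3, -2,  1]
λ = 3: alg = 5, geom = 3

Step 1 — factor the characteristic polynomial to read off the algebraic multiplicities:
  χ_A(x) = (x - 3)^5

Step 2 — compute geometric multiplicities via the rank-nullity identity g(λ) = n − rank(A − λI):
  rank(A − (3)·I) = 2, so dim ker(A − (3)·I) = n − 2 = 3

Summary:
  λ = 3: algebraic multiplicity = 5, geometric multiplicity = 3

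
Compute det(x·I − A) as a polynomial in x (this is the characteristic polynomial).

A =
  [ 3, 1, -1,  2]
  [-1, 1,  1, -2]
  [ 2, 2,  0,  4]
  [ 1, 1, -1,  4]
x^4 - 8*x^3 + 24*x^2 - 32*x + 16

Expanding det(x·I − A) (e.g. by cofactor expansion or by noting that A is similar to its Jordan form J, which has the same characteristic polynomial as A) gives
  χ_A(x) = x^4 - 8*x^3 + 24*x^2 - 32*x + 16
which factors as (x - 2)^4. The eigenvalues (with algebraic multiplicities) are λ = 2 with multiplicity 4.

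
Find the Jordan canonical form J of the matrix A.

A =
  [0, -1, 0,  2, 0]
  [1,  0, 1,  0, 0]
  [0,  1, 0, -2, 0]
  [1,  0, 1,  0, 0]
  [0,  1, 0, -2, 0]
J_3(0) ⊕ J_1(0) ⊕ J_1(0)

The characteristic polynomial is
  det(x·I − A) = x^5

Eigenvalues and multiplicities (the geometric multiplicity of λ is n − rank(A − λI), which equals the number of Jordan blocks for λ):
  λ = 0: algebraic multiplicity = 5, geometric multiplicity = 3

Determining the block sizes for each eigenvalue:
  λ = 0: with am = 5 and gm = 3, the partition is not yet determined (e.g. several partitions of 5 into 3 parts exist). Let N = A − (0)·I. Computing rank(N^1) = 2, rank(N^2) = 1, rank(N^3) = 0; the number of blocks of size ≥ j is rank(N^{j−1}) − rank(N^j), giving [3, 1, 1]. So we have 1 block(s) of size 3, 2 block(s) of size 1 → block sizes [3, 1, 1]

Assembling the blocks gives a Jordan form
J =
  [0, 1, 0, 0, 0]
  [0, 0, 1, 0, 0]
  [0, 0, 0, 0, 0]
  [0, 0, 0, 0, 0]
  [0, 0, 0, 0, 0]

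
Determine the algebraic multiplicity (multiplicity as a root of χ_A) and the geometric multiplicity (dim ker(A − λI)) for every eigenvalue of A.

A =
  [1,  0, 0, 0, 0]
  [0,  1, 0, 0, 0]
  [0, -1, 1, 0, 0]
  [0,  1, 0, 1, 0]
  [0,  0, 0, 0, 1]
λ = 1: alg = 5, geom = 4

Step 1 — factor the characteristic polynomial to read off the algebraic multiplicities:
  χ_A(x) = (x - 1)^5

Step 2 — compute geometric multiplicities via the rank-nullity identity g(λ) = n − rank(A − λI):
  rank(A − (1)·I) = 1, so dim ker(A − (1)·I) = n − 1 = 4

Summary:
  λ = 1: algebraic multiplicity = 5, geometric multiplicity = 4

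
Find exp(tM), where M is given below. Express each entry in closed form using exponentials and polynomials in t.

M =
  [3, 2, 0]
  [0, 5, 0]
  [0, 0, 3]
e^{tM} =
  [exp(3*t), exp(5*t) - exp(3*t), 0]
  [0, exp(5*t), 0]
  [0, 0, exp(3*t)]

Strategy: write M = P · J · P⁻¹ where J is a Jordan canonical form, so e^{tM} = P · e^{tJ} · P⁻¹, and e^{tJ} can be computed block-by-block.

M has Jordan form
J =
  [3, 0, 0]
  [0, 3, 0]
  [0, 0, 5]
(up to reordering of blocks).

Per-block formulas:
  For a 1×1 block at λ = 3: exp(t · [3]) = [e^(3t)].
  For a 1×1 block at λ = 5: exp(t · [5]) = [e^(5t)].

After assembling e^{tJ} and conjugating by P, we get:

e^{tM} =
  [exp(3*t), exp(5*t) - exp(3*t), 0]
  [0, exp(5*t), 0]
  [0, 0, exp(3*t)]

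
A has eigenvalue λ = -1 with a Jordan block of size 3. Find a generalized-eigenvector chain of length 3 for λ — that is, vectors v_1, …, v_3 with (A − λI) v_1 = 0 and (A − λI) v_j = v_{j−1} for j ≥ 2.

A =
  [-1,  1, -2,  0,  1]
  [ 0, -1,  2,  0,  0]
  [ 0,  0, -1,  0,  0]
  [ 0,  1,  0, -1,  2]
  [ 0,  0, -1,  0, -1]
A Jordan chain for λ = -1 of length 3:
v_1 = (1, 0, 0, 0, 0)ᵀ
v_2 = (-2, 2, 0, 0, -1)ᵀ
v_3 = (0, 0, 1, 0, 0)ᵀ

Let N = A − (-1)·I. We want v_3 with N^3 v_3 = 0 but N^2 v_3 ≠ 0; then v_{j-1} := N · v_j for j = 3, …, 2.

Pick v_3 = (0, 0, 1, 0, 0)ᵀ.
Then v_2 = N · v_3 = (-2, 2, 0, 0, -1)ᵀ.
Then v_1 = N · v_2 = (1, 0, 0, 0, 0)ᵀ.

Sanity check: (A − (-1)·I) v_1 = (0, 0, 0, 0, 0)ᵀ = 0. ✓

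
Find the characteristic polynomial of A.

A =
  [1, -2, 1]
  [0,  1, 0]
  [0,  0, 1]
x^3 - 3*x^2 + 3*x - 1

Expanding det(x·I − A) (e.g. by cofactor expansion or by noting that A is similar to its Jordan form J, which has the same characteristic polynomial as A) gives
  χ_A(x) = x^3 - 3*x^2 + 3*x - 1
which factors as (x - 1)^3. The eigenvalues (with algebraic multiplicities) are λ = 1 with multiplicity 3.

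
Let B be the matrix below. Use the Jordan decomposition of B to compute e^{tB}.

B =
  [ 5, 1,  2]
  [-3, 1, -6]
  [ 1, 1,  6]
e^{tB} =
  [t*exp(4*t) + exp(4*t), t*exp(4*t), 2*t*exp(4*t)]
  [-3*t*exp(4*t), -3*t*exp(4*t) + exp(4*t), -6*t*exp(4*t)]
  [t*exp(4*t), t*exp(4*t), 2*t*exp(4*t) + exp(4*t)]

Strategy: write B = P · J · P⁻¹ where J is a Jordan canonical form, so e^{tB} = P · e^{tJ} · P⁻¹, and e^{tJ} can be computed block-by-block.

B has Jordan form
J =
  [4, 1, 0]
  [0, 4, 0]
  [0, 0, 4]
(up to reordering of blocks).

Per-block formulas:
  For a 2×2 Jordan block J_2(4): exp(t · J_2(4)) = e^(4t)·(I + t·N), where N is the 2×2 nilpotent shift.
  For a 1×1 block at λ = 4: exp(t · [4]) = [e^(4t)].

After assembling e^{tJ} and conjugating by P, we get:

e^{tB} =
  [t*exp(4*t) + exp(4*t), t*exp(4*t), 2*t*exp(4*t)]
  [-3*t*exp(4*t), -3*t*exp(4*t) + exp(4*t), -6*t*exp(4*t)]
  [t*exp(4*t), t*exp(4*t), 2*t*exp(4*t) + exp(4*t)]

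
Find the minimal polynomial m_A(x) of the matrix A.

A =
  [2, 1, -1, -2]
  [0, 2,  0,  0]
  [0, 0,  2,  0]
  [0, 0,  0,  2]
x^2 - 4*x + 4

The characteristic polynomial is χ_A(x) = (x - 2)^4, so the eigenvalues are known. The minimal polynomial is
  m_A(x) = Π_λ (x − λ)^{k_λ}
where k_λ is the size of the *largest* Jordan block for λ (equivalently, the smallest k with (A − λI)^k v = 0 for every generalised eigenvector v of λ).

  λ = 2: largest Jordan block has size 2, contributing (x − 2)^2

So m_A(x) = (x - 2)^2 = x^2 - 4*x + 4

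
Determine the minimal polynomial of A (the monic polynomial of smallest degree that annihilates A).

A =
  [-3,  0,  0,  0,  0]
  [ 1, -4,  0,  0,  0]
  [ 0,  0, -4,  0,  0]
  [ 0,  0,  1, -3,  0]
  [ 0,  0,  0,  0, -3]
x^2 + 7*x + 12

The characteristic polynomial is χ_A(x) = (x + 3)^3*(x + 4)^2, so the eigenvalues are known. The minimal polynomial is
  m_A(x) = Π_λ (x − λ)^{k_λ}
where k_λ is the size of the *largest* Jordan block for λ (equivalently, the smallest k with (A − λI)^k v = 0 for every generalised eigenvector v of λ).

  λ = -4: largest Jordan block has size 1, contributing (x + 4)
  λ = -3: largest Jordan block has size 1, contributing (x + 3)

So m_A(x) = (x + 3)*(x + 4) = x^2 + 7*x + 12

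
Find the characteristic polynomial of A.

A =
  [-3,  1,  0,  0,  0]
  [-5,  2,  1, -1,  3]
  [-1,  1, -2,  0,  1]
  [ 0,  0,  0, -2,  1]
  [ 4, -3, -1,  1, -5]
x^5 + 10*x^4 + 40*x^3 + 80*x^2 + 80*x + 32

Expanding det(x·I − A) (e.g. by cofactor expansion or by noting that A is similar to its Jordan form J, which has the same characteristic polynomial as A) gives
  χ_A(x) = x^5 + 10*x^4 + 40*x^3 + 80*x^2 + 80*x + 32
which factors as (x + 2)^5. The eigenvalues (with algebraic multiplicities) are λ = -2 with multiplicity 5.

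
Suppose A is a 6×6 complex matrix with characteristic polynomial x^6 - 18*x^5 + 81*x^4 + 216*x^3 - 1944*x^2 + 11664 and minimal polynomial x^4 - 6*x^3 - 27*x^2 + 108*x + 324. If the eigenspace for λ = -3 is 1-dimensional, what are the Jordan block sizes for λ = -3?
Block sizes for λ = -3: [2]

Step 1 — from the characteristic polynomial, algebraic multiplicity of λ = -3 is 2. From dim ker(A − (-3)·I) = 1, there are exactly 1 Jordan blocks for λ = -3.
Step 2 — from the minimal polynomial, the factor (x + 3)^2 tells us the largest block for λ = -3 has size 2.
Step 3 — with total size 2, 1 blocks, and largest block 2, the block sizes (in nonincreasing order) are [2].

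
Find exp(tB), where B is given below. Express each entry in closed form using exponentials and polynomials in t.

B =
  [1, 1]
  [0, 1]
e^{tB} =
  [exp(t), t*exp(t)]
  [0, exp(t)]

Strategy: write B = P · J · P⁻¹ where J is a Jordan canonical form, so e^{tB} = P · e^{tJ} · P⁻¹, and e^{tJ} can be computed block-by-block.

B has Jordan form
J =
  [1, 1]
  [0, 1]
(up to reordering of blocks).

Per-block formulas:
  For a 2×2 Jordan block J_2(1): exp(t · J_2(1)) = e^(1t)·(I + t·N), where N is the 2×2 nilpotent shift.

After assembling e^{tJ} and conjugating by P, we get:

e^{tB} =
  [exp(t), t*exp(t)]
  [0, exp(t)]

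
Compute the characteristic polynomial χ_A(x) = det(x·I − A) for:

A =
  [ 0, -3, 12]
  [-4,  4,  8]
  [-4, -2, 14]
x^3 - 18*x^2 + 108*x - 216

Expanding det(x·I − A) (e.g. by cofactor expansion or by noting that A is similar to its Jordan form J, which has the same characteristic polynomial as A) gives
  χ_A(x) = x^3 - 18*x^2 + 108*x - 216
which factors as (x - 6)^3. The eigenvalues (with algebraic multiplicities) are λ = 6 with multiplicity 3.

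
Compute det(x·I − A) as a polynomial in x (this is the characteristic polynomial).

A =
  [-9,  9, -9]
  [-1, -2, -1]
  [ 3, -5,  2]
x^3 + 9*x^2 + 27*x + 27

Expanding det(x·I − A) (e.g. by cofactor expansion or by noting that A is similar to its Jordan form J, which has the same characteristic polynomial as A) gives
  χ_A(x) = x^3 + 9*x^2 + 27*x + 27
which factors as (x + 3)^3. The eigenvalues (with algebraic multiplicities) are λ = -3 with multiplicity 3.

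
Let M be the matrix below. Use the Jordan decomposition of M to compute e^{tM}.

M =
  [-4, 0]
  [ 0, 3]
e^{tM} =
  [exp(-4*t), 0]
  [0, exp(3*t)]

Strategy: write M = P · J · P⁻¹ where J is a Jordan canonical form, so e^{tM} = P · e^{tJ} · P⁻¹, and e^{tJ} can be computed block-by-block.

M has Jordan form
J =
  [-4, 0]
  [ 0, 3]
(up to reordering of blocks).

Per-block formulas:
  For a 1×1 block at λ = -4: exp(t · [-4]) = [e^(-4t)].
  For a 1×1 block at λ = 3: exp(t · [3]) = [e^(3t)].

After assembling e^{tJ} and conjugating by P, we get:

e^{tM} =
  [exp(-4*t), 0]
  [0, exp(3*t)]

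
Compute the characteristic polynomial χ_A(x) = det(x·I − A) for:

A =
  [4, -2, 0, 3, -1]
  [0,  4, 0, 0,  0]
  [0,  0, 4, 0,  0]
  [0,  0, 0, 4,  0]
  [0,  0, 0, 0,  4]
x^5 - 20*x^4 + 160*x^3 - 640*x^2 + 1280*x - 1024

Expanding det(x·I − A) (e.g. by cofactor expansion or by noting that A is similar to its Jordan form J, which has the same characteristic polynomial as A) gives
  χ_A(x) = x^5 - 20*x^4 + 160*x^3 - 640*x^2 + 1280*x - 1024
which factors as (x - 4)^5. The eigenvalues (with algebraic multiplicities) are λ = 4 with multiplicity 5.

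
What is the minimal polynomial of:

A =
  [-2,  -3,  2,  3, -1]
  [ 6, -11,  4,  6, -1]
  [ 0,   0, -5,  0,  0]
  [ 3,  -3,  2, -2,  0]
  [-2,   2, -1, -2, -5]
x^3 + 15*x^2 + 75*x + 125

The characteristic polynomial is χ_A(x) = (x + 5)^5, so the eigenvalues are known. The minimal polynomial is
  m_A(x) = Π_λ (x − λ)^{k_λ}
where k_λ is the size of the *largest* Jordan block for λ (equivalently, the smallest k with (A − λI)^k v = 0 for every generalised eigenvector v of λ).

  λ = -5: largest Jordan block has size 3, contributing (x + 5)^3

So m_A(x) = (x + 5)^3 = x^3 + 15*x^2 + 75*x + 125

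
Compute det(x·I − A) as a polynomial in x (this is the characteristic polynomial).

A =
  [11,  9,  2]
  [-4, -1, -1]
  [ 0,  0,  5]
x^3 - 15*x^2 + 75*x - 125

Expanding det(x·I − A) (e.g. by cofactor expansion or by noting that A is similar to its Jordan form J, which has the same characteristic polynomial as A) gives
  χ_A(x) = x^3 - 15*x^2 + 75*x - 125
which factors as (x - 5)^3. The eigenvalues (with algebraic multiplicities) are λ = 5 with multiplicity 3.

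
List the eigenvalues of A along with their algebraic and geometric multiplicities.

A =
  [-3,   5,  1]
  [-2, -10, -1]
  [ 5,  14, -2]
λ = -5: alg = 3, geom = 1

Step 1 — factor the characteristic polynomial to read off the algebraic multiplicities:
  χ_A(x) = (x + 5)^3

Step 2 — compute geometric multiplicities via the rank-nullity identity g(λ) = n − rank(A − λI):
  rank(A − (-5)·I) = 2, so dim ker(A − (-5)·I) = n − 2 = 1

Summary:
  λ = -5: algebraic multiplicity = 3, geometric multiplicity = 1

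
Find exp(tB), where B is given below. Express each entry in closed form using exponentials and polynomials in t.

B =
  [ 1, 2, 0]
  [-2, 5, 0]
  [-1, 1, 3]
e^{tB} =
  [-2*t*exp(3*t) + exp(3*t), 2*t*exp(3*t), 0]
  [-2*t*exp(3*t), 2*t*exp(3*t) + exp(3*t), 0]
  [-t*exp(3*t), t*exp(3*t), exp(3*t)]

Strategy: write B = P · J · P⁻¹ where J is a Jordan canonical form, so e^{tB} = P · e^{tJ} · P⁻¹, and e^{tJ} can be computed block-by-block.

B has Jordan form
J =
  [3, 1, 0]
  [0, 3, 0]
  [0, 0, 3]
(up to reordering of blocks).

Per-block formulas:
  For a 1×1 block at λ = 3: exp(t · [3]) = [e^(3t)].
  For a 2×2 Jordan block J_2(3): exp(t · J_2(3)) = e^(3t)·(I + t·N), where N is the 2×2 nilpotent shift.

After assembling e^{tJ} and conjugating by P, we get:

e^{tB} =
  [-2*t*exp(3*t) + exp(3*t), 2*t*exp(3*t), 0]
  [-2*t*exp(3*t), 2*t*exp(3*t) + exp(3*t), 0]
  [-t*exp(3*t), t*exp(3*t), exp(3*t)]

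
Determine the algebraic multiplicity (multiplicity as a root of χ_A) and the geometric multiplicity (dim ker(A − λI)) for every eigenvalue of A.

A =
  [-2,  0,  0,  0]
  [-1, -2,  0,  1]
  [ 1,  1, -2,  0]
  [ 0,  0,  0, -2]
λ = -2: alg = 4, geom = 2

Step 1 — factor the characteristic polynomial to read off the algebraic multiplicities:
  χ_A(x) = (x + 2)^4

Step 2 — compute geometric multiplicities via the rank-nullity identity g(λ) = n − rank(A − λI):
  rank(A − (-2)·I) = 2, so dim ker(A − (-2)·I) = n − 2 = 2

Summary:
  λ = -2: algebraic multiplicity = 4, geometric multiplicity = 2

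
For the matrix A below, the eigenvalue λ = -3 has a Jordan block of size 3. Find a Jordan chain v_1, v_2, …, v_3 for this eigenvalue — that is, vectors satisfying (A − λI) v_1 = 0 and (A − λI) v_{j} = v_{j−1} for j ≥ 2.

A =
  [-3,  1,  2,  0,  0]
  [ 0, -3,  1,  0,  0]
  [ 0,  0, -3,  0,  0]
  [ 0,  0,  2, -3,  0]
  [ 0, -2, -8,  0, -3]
A Jordan chain for λ = -3 of length 3:
v_1 = (1, 0, 0, 0, -2)ᵀ
v_2 = (2, 1, 0, 2, -8)ᵀ
v_3 = (0, 0, 1, 0, 0)ᵀ

Let N = A − (-3)·I. We want v_3 with N^3 v_3 = 0 but N^2 v_3 ≠ 0; then v_{j-1} := N · v_j for j = 3, …, 2.

Pick v_3 = (0, 0, 1, 0, 0)ᵀ.
Then v_2 = N · v_3 = (2, 1, 0, 2, -8)ᵀ.
Then v_1 = N · v_2 = (1, 0, 0, 0, -2)ᵀ.

Sanity check: (A − (-3)·I) v_1 = (0, 0, 0, 0, 0)ᵀ = 0. ✓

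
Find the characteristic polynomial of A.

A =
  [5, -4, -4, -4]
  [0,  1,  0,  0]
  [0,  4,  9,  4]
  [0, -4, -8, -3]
x^4 - 12*x^3 + 46*x^2 - 60*x + 25

Expanding det(x·I − A) (e.g. by cofactor expansion or by noting that A is similar to its Jordan form J, which has the same characteristic polynomial as A) gives
  χ_A(x) = x^4 - 12*x^3 + 46*x^2 - 60*x + 25
which factors as (x - 5)^2*(x - 1)^2. The eigenvalues (with algebraic multiplicities) are λ = 1 with multiplicity 2, λ = 5 with multiplicity 2.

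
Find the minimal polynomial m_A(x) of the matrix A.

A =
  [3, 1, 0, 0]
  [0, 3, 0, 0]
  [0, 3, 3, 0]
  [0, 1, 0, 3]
x^2 - 6*x + 9

The characteristic polynomial is χ_A(x) = (x - 3)^4, so the eigenvalues are known. The minimal polynomial is
  m_A(x) = Π_λ (x − λ)^{k_λ}
where k_λ is the size of the *largest* Jordan block for λ (equivalently, the smallest k with (A − λI)^k v = 0 for every generalised eigenvector v of λ).

  λ = 3: largest Jordan block has size 2, contributing (x − 3)^2

So m_A(x) = (x - 3)^2 = x^2 - 6*x + 9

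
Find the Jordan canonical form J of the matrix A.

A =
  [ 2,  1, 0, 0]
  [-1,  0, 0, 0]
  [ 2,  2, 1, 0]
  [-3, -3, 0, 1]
J_2(1) ⊕ J_1(1) ⊕ J_1(1)

The characteristic polynomial is
  det(x·I − A) = x^4 - 4*x^3 + 6*x^2 - 4*x + 1 = (x - 1)^4

Eigenvalues and multiplicities (the geometric multiplicity of λ is n − rank(A − λI), which equals the number of Jordan blocks for λ):
  λ = 1: algebraic multiplicity = 4, geometric multiplicity = 3

Determining the block sizes for each eigenvalue:
  λ = 1: 3 blocks summing to 4 forces exactly one block of size 2 and the rest size 1 → block sizes [2, 1, 1]

Assembling the blocks gives a Jordan form
J =
  [1, 1, 0, 0]
  [0, 1, 0, 0]
  [0, 0, 1, 0]
  [0, 0, 0, 1]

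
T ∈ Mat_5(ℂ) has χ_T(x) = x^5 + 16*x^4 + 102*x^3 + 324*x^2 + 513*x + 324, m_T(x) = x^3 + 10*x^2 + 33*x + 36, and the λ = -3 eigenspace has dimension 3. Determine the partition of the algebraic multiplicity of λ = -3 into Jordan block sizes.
Block sizes for λ = -3: [2, 1, 1]

Step 1 — from the characteristic polynomial, algebraic multiplicity of λ = -3 is 4. From dim ker(T − (-3)·I) = 3, there are exactly 3 Jordan blocks for λ = -3.
Step 2 — from the minimal polynomial, the factor (x + 3)^2 tells us the largest block for λ = -3 has size 2.
Step 3 — with total size 4, 3 blocks, and largest block 2, the block sizes (in nonincreasing order) are [2, 1, 1].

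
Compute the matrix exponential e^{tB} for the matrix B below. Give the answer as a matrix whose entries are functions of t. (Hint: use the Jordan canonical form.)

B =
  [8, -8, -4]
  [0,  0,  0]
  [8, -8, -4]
e^{tB} =
  [2*exp(4*t) - 1, 2 - 2*exp(4*t), 1 - exp(4*t)]
  [0, 1, 0]
  [2*exp(4*t) - 2, 2 - 2*exp(4*t), 2 - exp(4*t)]

Strategy: write B = P · J · P⁻¹ where J is a Jordan canonical form, so e^{tB} = P · e^{tJ} · P⁻¹, and e^{tJ} can be computed block-by-block.

B has Jordan form
J =
  [0, 0, 0]
  [0, 0, 0]
  [0, 0, 4]
(up to reordering of blocks).

Per-block formulas:
  For a 1×1 block at λ = 0: exp(t · [0]) = [e^(0t)].
  For a 1×1 block at λ = 4: exp(t · [4]) = [e^(4t)].

After assembling e^{tJ} and conjugating by P, we get:

e^{tB} =
  [2*exp(4*t) - 1, 2 - 2*exp(4*t), 1 - exp(4*t)]
  [0, 1, 0]
  [2*exp(4*t) - 2, 2 - 2*exp(4*t), 2 - exp(4*t)]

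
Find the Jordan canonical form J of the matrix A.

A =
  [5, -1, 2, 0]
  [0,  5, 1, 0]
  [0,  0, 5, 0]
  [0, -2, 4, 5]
J_3(5) ⊕ J_1(5)

The characteristic polynomial is
  det(x·I − A) = x^4 - 20*x^3 + 150*x^2 - 500*x + 625 = (x - 5)^4

Eigenvalues and multiplicities (the geometric multiplicity of λ is n − rank(A − λI), which equals the number of Jordan blocks for λ):
  λ = 5: algebraic multiplicity = 4, geometric multiplicity = 2

Determining the block sizes for each eigenvalue:
  λ = 5: with am = 4 and gm = 2, the partition is not yet determined (e.g. several partitions of 4 into 2 parts exist). Let N = A − (5)·I. Computing rank(N^1) = 2, rank(N^2) = 1, rank(N^3) = 0; the number of blocks of size ≥ j is rank(N^{j−1}) − rank(N^j), giving [2, 1, 1]. So we have 1 block(s) of size 3, 1 block(s) of size 1 → block sizes [3, 1]

Assembling the blocks gives a Jordan form
J =
  [5, 1, 0, 0]
  [0, 5, 1, 0]
  [0, 0, 5, 0]
  [0, 0, 0, 5]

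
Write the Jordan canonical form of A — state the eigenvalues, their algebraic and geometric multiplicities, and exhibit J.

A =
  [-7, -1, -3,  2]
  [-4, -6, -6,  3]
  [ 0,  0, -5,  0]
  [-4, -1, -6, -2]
J_3(-5) ⊕ J_1(-5)

The characteristic polynomial is
  det(x·I − A) = x^4 + 20*x^3 + 150*x^2 + 500*x + 625 = (x + 5)^4

Eigenvalues and multiplicities (the geometric multiplicity of λ is n − rank(A − λI), which equals the number of Jordan blocks for λ):
  λ = -5: algebraic multiplicity = 4, geometric multiplicity = 2

Determining the block sizes for each eigenvalue:
  λ = -5: with am = 4 and gm = 2, the partition is not yet determined (e.g. several partitions of 4 into 2 parts exist). Let N = A − (-5)·I. Computing rank(N^1) = 2, rank(N^2) = 1, rank(N^3) = 0; the number of blocks of size ≥ j is rank(N^{j−1}) − rank(N^j), giving [2, 1, 1]. So we have 1 block(s) of size 3, 1 block(s) of size 1 → block sizes [3, 1]

Assembling the blocks gives a Jordan form
J =
  [-5,  1,  0,  0]
  [ 0, -5,  1,  0]
  [ 0,  0, -5,  0]
  [ 0,  0,  0, -5]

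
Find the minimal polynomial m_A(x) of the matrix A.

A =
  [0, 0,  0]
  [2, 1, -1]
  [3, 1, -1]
x^3

The characteristic polynomial is χ_A(x) = x^3, so the eigenvalues are known. The minimal polynomial is
  m_A(x) = Π_λ (x − λ)^{k_λ}
where k_λ is the size of the *largest* Jordan block for λ (equivalently, the smallest k with (A − λI)^k v = 0 for every generalised eigenvector v of λ).

  λ = 0: largest Jordan block has size 3, contributing (x − 0)^3

So m_A(x) = x^3 = x^3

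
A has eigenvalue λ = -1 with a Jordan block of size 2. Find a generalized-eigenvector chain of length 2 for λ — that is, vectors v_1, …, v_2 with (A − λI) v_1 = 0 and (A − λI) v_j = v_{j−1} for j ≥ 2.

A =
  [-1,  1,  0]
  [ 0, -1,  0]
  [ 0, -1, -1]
A Jordan chain for λ = -1 of length 2:
v_1 = (1, 0, -1)ᵀ
v_2 = (0, 1, 0)ᵀ

Let N = A − (-1)·I. We want v_2 with N^2 v_2 = 0 but N^1 v_2 ≠ 0; then v_{j-1} := N · v_j for j = 2, …, 2.

Pick v_2 = (0, 1, 0)ᵀ.
Then v_1 = N · v_2 = (1, 0, -1)ᵀ.

Sanity check: (A − (-1)·I) v_1 = (0, 0, 0)ᵀ = 0. ✓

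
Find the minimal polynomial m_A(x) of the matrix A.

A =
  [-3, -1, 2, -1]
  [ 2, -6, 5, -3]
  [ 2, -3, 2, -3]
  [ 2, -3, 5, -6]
x^3 + 10*x^2 + 33*x + 36

The characteristic polynomial is χ_A(x) = (x + 3)^3*(x + 4), so the eigenvalues are known. The minimal polynomial is
  m_A(x) = Π_λ (x − λ)^{k_λ}
where k_λ is the size of the *largest* Jordan block for λ (equivalently, the smallest k with (A − λI)^k v = 0 for every generalised eigenvector v of λ).

  λ = -4: largest Jordan block has size 1, contributing (x + 4)
  λ = -3: largest Jordan block has size 2, contributing (x + 3)^2

So m_A(x) = (x + 3)^2*(x + 4) = x^3 + 10*x^2 + 33*x + 36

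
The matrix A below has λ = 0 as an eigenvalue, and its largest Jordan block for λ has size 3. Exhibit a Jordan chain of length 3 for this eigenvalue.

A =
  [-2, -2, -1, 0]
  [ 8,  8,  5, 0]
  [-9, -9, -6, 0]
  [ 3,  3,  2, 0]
A Jordan chain for λ = 0 of length 3:
v_1 = (-3, 3, 0, 0)ᵀ
v_2 = (-2, 8, -9, 3)ᵀ
v_3 = (1, 0, 0, 0)ᵀ

Let N = A − (0)·I. We want v_3 with N^3 v_3 = 0 but N^2 v_3 ≠ 0; then v_{j-1} := N · v_j for j = 3, …, 2.

Pick v_3 = (1, 0, 0, 0)ᵀ.
Then v_2 = N · v_3 = (-2, 8, -9, 3)ᵀ.
Then v_1 = N · v_2 = (-3, 3, 0, 0)ᵀ.

Sanity check: (A − (0)·I) v_1 = (0, 0, 0, 0)ᵀ = 0. ✓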